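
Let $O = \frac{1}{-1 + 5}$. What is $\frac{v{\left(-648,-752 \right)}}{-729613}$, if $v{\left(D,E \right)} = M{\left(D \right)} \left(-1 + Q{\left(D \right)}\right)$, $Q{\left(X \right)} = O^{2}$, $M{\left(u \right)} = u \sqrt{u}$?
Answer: $- \frac{10935 i \sqrt{2}}{729613} \approx - 0.021195 i$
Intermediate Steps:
$O = \frac{1}{4} \approx 0.25$
$M{\left(u \right)} = u^{\frac{3}{2}}$
$Q{\left(X \right)} = \frac{1}{16}$ ($Q{\left(X \right)} = \left(\frac{1}{4}\right)^{2} = \frac{1}{16}$)
$v{\left(D,E \right)} = - \frac{15 D^{\frac{3}{2}}}{16}$ ($v{\left(D,E \right)} = D^{\frac{3}{2}} \left(-1 + \frac{1}{16}\right) = D^{\frac{3}{2}} \left(- \frac{15}{16}\right) = - \frac{15 D^{\frac{3}{2}}}{16}$)
$\frac{v{\left(-648,-752 \right)}}{-729613} = \frac{\left(- \frac{15}{16}\right) \left(-648\right)^{\frac{3}{2}}}{-729613} = - \frac{15 \left(- 11664 i \sqrt{2}\right)}{16} \left(- \frac{1}{729613}\right) = 10935 i \sqrt{2} \left(- \frac{1}{729613}\right) = - \frac{10935 i \sqrt{2}}{729613}$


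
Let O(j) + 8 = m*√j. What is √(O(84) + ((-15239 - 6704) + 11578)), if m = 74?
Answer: √(-10373 + 148*√21) ≈ 98.462*I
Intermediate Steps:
O(j) = -8 + 74*√j
√(O(84) + ((-15239 - 6704) + 11578)) = √((-8 + 74*√84) + ((-15239 - 6704) + 11578)) = √((-8 + 74*(2*√21)) + (-21943 + 11578)) = √((-8 + 148*√21) - 10365) = √(-10373 + 148*√21)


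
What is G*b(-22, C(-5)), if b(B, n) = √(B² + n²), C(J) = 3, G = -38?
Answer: -38*√493 ≈ -843.74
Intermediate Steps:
G*b(-22, C(-5)) = -38*√((-22)² + 3²) = -38*√(484 + 9) = -38*√493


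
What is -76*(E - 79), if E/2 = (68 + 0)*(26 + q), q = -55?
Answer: 305748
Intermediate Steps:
E = -3944 (E = 2*((68 + 0)*(26 - 55)) = 2*(68*(-29)) = 2*(-1972) = -3944)
-76*(E - 79) = -76*(-3944 - 79) = -76*(-4023) = 305748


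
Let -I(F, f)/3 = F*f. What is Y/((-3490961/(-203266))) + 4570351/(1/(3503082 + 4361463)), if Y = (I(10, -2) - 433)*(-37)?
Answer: 125478163485877012561/3490961 ≈ 3.5944e+13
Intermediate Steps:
I(F, f) = -3*F*f
Y = 13801 (Y = (-3*10*(-2) - 433)*(-37) = (60 - 433)*(-37) = -373*(-37) = 13801)
Y/((-3490961/(-203266))) + 4570351/(1/(3503082 + 4361463)) = 13801/((-3490961/(-203266))) + 4570351/(1/(3503082 + 4361463)) = 13801/((-3490961*(-1/203266))) + 4570351/(1/7864545) = 13801/(3490961/203266) + 4570351/(1/7864545) = 13801*(203266/3490961) + 4570351*7864545 = 2805274066/3490961 + 35943731105295 = 125478163485877012561/3490961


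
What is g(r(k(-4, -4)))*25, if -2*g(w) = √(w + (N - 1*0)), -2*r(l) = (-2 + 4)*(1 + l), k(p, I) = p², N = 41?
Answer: -25*√6 ≈ -61.237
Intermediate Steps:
r(l) = -1 - l (r(l) = -(-2 + 4)*(1 + l)/2 = -(1 + l) = -(2 + 2*l)/2 = -1 - l)
g(w) = -√(41 + w)/2 (g(w) = -√(w + (41 - 1*0))/2 = -√(w + (41 + 0))/2 = -√(w + 41)/2 = -√(41 + w)/2)
g(r(k(-4, -4)))*25 = -√(41 + (-1 - 1*(-4)²))/2*25 = -√(41 + (-1 - 1*16))/2*25 = -√(41 + (-1 - 16))/2*25 = -√(41 - 17)/2*25 = -√6*25 = -25*√6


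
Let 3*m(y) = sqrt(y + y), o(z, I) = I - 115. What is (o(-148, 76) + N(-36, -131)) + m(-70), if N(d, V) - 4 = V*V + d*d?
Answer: 18422 + 2*I*sqrt(35)/3 ≈ 18422.0 + 3.9441*I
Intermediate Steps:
o(z, I) = -115 + I
N(d, V) = 4 + V**2 + d**2 (N(d, V) = 4 + (V*V + d*d) = 4 + (V**2 + d**2) = 4 + V**2 + d**2)
m(y) = sqrt(2)*sqrt(y)/3 (m(y) = sqrt(y + y)/3 = sqrt(2*y)/3 = (sqrt(2)*sqrt(y))/3 = sqrt(2)*sqrt(y)/3)
(o(-148, 76) + N(-36, -131)) + m(-70) = ((-115 + 76) + (4 + (-131)**2 + (-36)**2)) + sqrt(2)*sqrt(-70)/3 = (-39 + (4 + 17161 + 1296)) + sqrt(2)*(I*sqrt(70))/3 = (-39 + 18461) + 2*I*sqrt(35)/3 = 18422 + 2*I*sqrt(35)/3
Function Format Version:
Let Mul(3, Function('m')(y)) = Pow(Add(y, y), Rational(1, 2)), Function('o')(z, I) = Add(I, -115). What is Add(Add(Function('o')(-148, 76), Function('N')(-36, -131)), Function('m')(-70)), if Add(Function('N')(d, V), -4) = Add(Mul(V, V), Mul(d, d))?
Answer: Add(18422, Mul(Rational(2, 3), I, Pow(35, Rational(1, 2)))) ≈ Add(18422., Mul(3.9441, I))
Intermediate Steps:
Function('o')(z, I) = Add(-115, I)
Function('N')(d, V) = Add(4, Pow(V, 2), Pow(d, 2)) (Function('N')(d, V) = Add(4, Add(Mul(V, V), Mul(d, d))) = Add(4, Add(Pow(V, 2), Pow(d, 2))) = Add(4, Pow(V, 2), Pow(d, 2)))
Function('m')(y) = Mul(Rational(1, 3), Pow(2, Rational(1, 2)), Pow(y, Rational(1, 2))) (Function('m')(y) = Mul(Rational(1, 3), Pow(Add(y, y), Rational(1, 2))) = Mul(Rational(1, 3), Pow(Mul(2, y), Rational(1, 2))) = Mul(Rational(1, 3), Mul(Pow(2, Rational(1, 2)), Pow(y, Rational(1, 2)))) = Mul(Rational(1, 3), Pow(2, Rational(1, 2)), Pow(y, Rational(1, 2))))
Add(Add(Function('o')(-148, 76), Function('N')(-36, -131)), Function('m')(-70)) = Add(Add(Add(-115, 76), Add(4, Pow(-131, 2), Pow(-36, 2))), Mul(Rational(1, 3), Pow(2, Rational(1, 2)), Pow(-70, Rational(1, 2)))) = Add(Add(-39, Add(4, 17161, 1296)), Mul(Rational(1, 3), Pow(2, Rational(1, 2)), Mul(I, Pow(70, Rational(1, 2))))) = Add(Add(-39, 18461), Mul(Rational(2, 3), I, Pow(35, Rational(1, 2)))) = Add(18422, Mul(Rational(2, 3), I, Pow(35, Rational(1, 2))))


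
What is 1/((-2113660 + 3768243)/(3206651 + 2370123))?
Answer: 796682/236369 ≈ 3.3705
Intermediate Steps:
1/((-2113660 + 3768243)/(3206651 + 2370123)) = 1/(1654583/5576774) = 1/(1654583*(1/5576774)) = 1/(236369/796682) = 796682/236369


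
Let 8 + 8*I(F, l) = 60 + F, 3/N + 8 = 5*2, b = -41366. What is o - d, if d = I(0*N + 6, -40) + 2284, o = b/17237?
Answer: -158142569/68948 ≈ -2293.6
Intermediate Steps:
N = 3/2 (N = 3/(-8 + 5*2) = 3/(-8 + 10) = 3/2 ≈ 1.5000)
I(F, l) = 13/2 + F/8 (I(F, l) = -1 + (60 + F)/8 = -1 + (15/2 + F/8) = 13/2 + F/8)
o = -41366/17237 ≈ -2.3998
d = 9165/4 (d = (13/2 + (0*(3/2) + 6)/8) + 2284 = (13/2 + (0 + 6)/8) + 2284 = (13/2 + (⅛)*6) + 2284 = (13/2 + ¾) + 2284 = 29/4 + 2284 = 9165/4 ≈ 2291.3)
o - d = -41366/17237 - 1*9165/4 = -41366/17237 - 9165/4 = -158142569/68948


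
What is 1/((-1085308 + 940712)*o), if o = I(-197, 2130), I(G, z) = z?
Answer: -1/307989480 ≈ -3.2469e-9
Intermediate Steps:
o = 2130
1/((-1085308 + 940712)*o) = 1/((-1085308 + 940712)*2130) = (1/2130)/(-144596) = -1/144596*1/2130 = -1/307989480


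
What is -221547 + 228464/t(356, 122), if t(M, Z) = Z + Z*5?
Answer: -40485985/183 ≈ -2.2124e+5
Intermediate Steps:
t(M, Z) = 6*Z (t(M, Z) = Z + 5*Z = 6*Z)
-221547 + 228464/t(356, 122) = -221547 + 228464/((6*122)) = -221547 + 228464/732 = -221547 + 228464*(1/732) = -221547 + 57116/183 = -40485985/183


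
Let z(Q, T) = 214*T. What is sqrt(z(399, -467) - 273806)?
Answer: 4*I*sqrt(23359) ≈ 611.35*I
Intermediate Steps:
sqrt(z(399, -467) - 273806) = sqrt(214*(-467) - 273806) = sqrt(-99938 - 273806) = sqrt(-373744) = 4*I*sqrt(23359)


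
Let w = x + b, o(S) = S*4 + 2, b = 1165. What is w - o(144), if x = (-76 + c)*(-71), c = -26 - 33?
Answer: 10172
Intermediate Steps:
c = -59
x = 9585 (x = (-76 - 59)*(-71) = -135*(-71) = 9585)
o(S) = 2 + 4*S (o(S) = 4*S + 2 = 2 + 4*S)
w = 10750 (w = 9585 + 1165 = 10750)
w - o(144) = 10750 - (2 + 4*144) = 10750 - (2 + 576) = 10750 - 1*578 = 10750 - 578 = 10172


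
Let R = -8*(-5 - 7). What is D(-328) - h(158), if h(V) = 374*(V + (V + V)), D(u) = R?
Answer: -177180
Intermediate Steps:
R = 96 (R = -8*(-12) = 96)
D(u) = 96
h(V) = 1122*V (h(V) = 374*(V + 2*V) = 374*(3*V) = 1122*V)
D(-328) - h(158) = 96 - 1122*158 = 96 - 1*177276 = 96 - 177276 = -177180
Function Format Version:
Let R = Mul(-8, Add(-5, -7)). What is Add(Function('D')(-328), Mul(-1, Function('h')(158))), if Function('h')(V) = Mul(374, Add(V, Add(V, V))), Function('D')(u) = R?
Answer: -177180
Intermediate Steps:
R = 96 (R = Mul(-8, -12) = 96)
Function('D')(u) = 96
Function('h')(V) = Mul(1122, V) (Function('h')(V) = Mul(374, Add(V, Mul(2, V))) = Mul(374, Mul(3, V)) = Mul(1122, V))
Add(Function('D')(-328), Mul(-1, Function('h')(158))) = Add(96, Mul(-1, Mul(1122, 158))) = Add(96, Mul(-1, 177276)) = Add(96, -177276) = -177180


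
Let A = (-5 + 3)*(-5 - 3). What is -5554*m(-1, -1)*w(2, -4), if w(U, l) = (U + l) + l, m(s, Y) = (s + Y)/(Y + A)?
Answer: -22216/5 ≈ -4443.2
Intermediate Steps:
A = 16 (A = -2*(-8) = 16)
m(s, Y) = (Y + s)/(16 + Y) (m(s, Y) = (s + Y)/(Y + 16) = (Y + s)/(16 + Y))
w(U, l) = U + 2*l
-5554*m(-1, -1)*w(2, -4) = -5554*(-1 - 1)/(16 - 1)*(2 + 2*(-4)) = -5554*-2/15*(2 - 8) = -5554*(1/15)*(-2)*(-6) = -(-11108)*(-6)/15 = -5554*⅘ = -22216/5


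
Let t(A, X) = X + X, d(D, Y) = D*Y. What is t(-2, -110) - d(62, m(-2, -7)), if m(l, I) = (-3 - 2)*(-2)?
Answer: -840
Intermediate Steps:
m(l, I) = 10 (m(l, I) = -5*(-2) = 10)
t(A, X) = 2*X
t(-2, -110) - d(62, m(-2, -7)) = 2*(-110) - 62*10 = -220 - 1*620 = -220 - 620 = -840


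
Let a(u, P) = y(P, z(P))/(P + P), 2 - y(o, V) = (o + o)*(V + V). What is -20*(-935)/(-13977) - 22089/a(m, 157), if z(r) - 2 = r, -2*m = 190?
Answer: 47538261121/697801725 ≈ 68.126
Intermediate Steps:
m = -95 (m = -½*190 = -95)
z(r) = 2 + r
y(o, V) = 2 - 4*V*o (y(o, V) = 2 - (o + o)*(V + V) = 2 - 2*o*2*V = 2 - 4*V*o)
a(u, P) = (2 - 4*P*(2 + P))/(2*P) (a(u, P) = (2 - 4*(2 + P)*P)/(P + P) = (2 - 4*P*(2 + P))/((2*P)) = (2 - 4*P*(2 + P))*(1/(2*P)) = (2 - 4*P*(2 + P))/(2*P))
-20*(-935)/(-13977) - 22089/a(m, 157) = -20*(-935)/(-13977) - 22089/(-4 + 1/157 - 2*157) = 18700*(-1/13977) - 22089/(-4 + 1/157 - 314) = -18700/13977 - 22089/(-49925/157) = -18700/13977 - 22089*(-157/49925) = -18700/13977 + 3467973/49925 = 47538261121/697801725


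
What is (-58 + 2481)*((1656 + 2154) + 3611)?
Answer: 17981083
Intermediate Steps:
(-58 + 2481)*((1656 + 2154) + 3611) = 2423*(3810 + 3611) = 2423*7421 = 17981083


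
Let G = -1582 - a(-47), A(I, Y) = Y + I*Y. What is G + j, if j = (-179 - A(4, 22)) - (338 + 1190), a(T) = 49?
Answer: -3448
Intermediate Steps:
G = -1631 (G = -1582 - 1*49 = -1582 - 49 = -1631)
j = -1817 (j = (-179 - 22*(1 + 4)) - (338 + 1190) = (-179 - 22*5) - 1*1528 = (-179 - 1*110) - 1528 = (-179 - 110) - 1528 = -289 - 1528 = -1817)
G + j = -1631 - 1817 = -3448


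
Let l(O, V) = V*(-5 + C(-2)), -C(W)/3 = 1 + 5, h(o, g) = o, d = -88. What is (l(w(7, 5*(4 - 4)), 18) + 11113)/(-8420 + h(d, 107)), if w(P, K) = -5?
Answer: -10699/8508 ≈ -1.2575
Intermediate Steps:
C(W) = -18 (C(W) = -3*(1 + 5) = -3*6 = -18)
l(O, V) = -23*V (l(O, V) = V*(-5 - 18) = V*(-23) = -23*V)
(l(w(7, 5*(4 - 4)), 18) + 11113)/(-8420 + h(d, 107)) = (-23*18 + 11113)/(-8420 - 88) = (-414 + 11113)/(-8508) = 10699*(-1/8508) = -10699/8508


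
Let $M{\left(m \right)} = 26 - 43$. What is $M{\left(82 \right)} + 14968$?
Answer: $14951$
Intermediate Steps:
$M{\left(m \right)} = -17$ ($M{\left(m \right)} = 26 - 43 = -17$)
$M{\left(82 \right)} + 14968 = -17 + 14968 = 14951$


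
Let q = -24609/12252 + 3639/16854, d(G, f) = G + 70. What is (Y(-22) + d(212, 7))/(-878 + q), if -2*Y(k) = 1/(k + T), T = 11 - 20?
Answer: -100293575330/312881222119 ≈ -0.32055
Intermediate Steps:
d(G, f) = 70 + G
T = -9
q = -20565281/11471956 (q = -24609*1/12252 + 3639*(1/16854) = -8203/4084 + 1213/5618 = -20565281/11471956 ≈ -1.7927)
Y(k) = -1/(2*(-9 + k)) (Y(k) = -1/(2*(k - 9)) = -1/(2*(-9 + k)))
(Y(-22) + d(212, 7))/(-878 + q) = (-1/(-18 + 2*(-22)) + (70 + 212))/(-878 - 20565281/11471956) = (-1/(-18 - 44) + 282)/(-10092942649/11471956) = (-1/(-62) + 282)*(-11471956/10092942649) = (-1*(-1/62) + 282)*(-11471956/10092942649) = (1/62 + 282)*(-11471956/10092942649) = (17485/62)*(-11471956/10092942649) = -100293575330/312881222119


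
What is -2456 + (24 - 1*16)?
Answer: -2448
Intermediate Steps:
-2456 + (24 - 1*16) = -2456 + (24 - 16) = -2456 + 8 = -2448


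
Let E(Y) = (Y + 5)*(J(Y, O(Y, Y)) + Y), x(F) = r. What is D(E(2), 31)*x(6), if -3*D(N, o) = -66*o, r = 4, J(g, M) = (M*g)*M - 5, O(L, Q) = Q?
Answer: 2728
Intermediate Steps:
J(g, M) = -5 + g*M² (J(g, M) = g*M² - 5 = -5 + g*M²)
x(F) = 4
E(Y) = (5 + Y)*(-5 + Y + Y³) (E(Y) = (Y + 5)*((-5 + Y*Y²) + Y) = (5 + Y)*((-5 + Y³) + Y) = (5 + Y)*(-5 + Y + Y³))
D(N, o) = 22*o (D(N, o) = -(-22)*o = 22*o)
D(E(2), 31)*x(6) = (22*31)*4 = 682*4 = 2728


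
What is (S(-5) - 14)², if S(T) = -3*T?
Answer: 1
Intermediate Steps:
(S(-5) - 14)² = (-3*(-5) - 14)² = (15 - 14)² = 1² = 1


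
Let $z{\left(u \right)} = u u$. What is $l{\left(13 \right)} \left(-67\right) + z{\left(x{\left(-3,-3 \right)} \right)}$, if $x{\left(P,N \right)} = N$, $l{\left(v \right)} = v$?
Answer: $-862$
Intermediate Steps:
$z{\left(u \right)} = u^{2}$
$l{\left(13 \right)} \left(-67\right) + z{\left(x{\left(-3,-3 \right)} \right)} = 13 \left(-67\right) + \left(-3\right)^{2} = -871 + 9 = -862$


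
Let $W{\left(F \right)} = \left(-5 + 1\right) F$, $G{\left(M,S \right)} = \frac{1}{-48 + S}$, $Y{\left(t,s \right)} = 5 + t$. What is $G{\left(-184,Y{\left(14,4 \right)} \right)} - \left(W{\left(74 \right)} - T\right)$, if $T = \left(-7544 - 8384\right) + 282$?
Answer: $- \frac{445151}{29} \approx -15350.0$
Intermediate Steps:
$W{\left(F \right)} = - 4 F$
$T = -15646$ ($T = -15928 + 282 = -15646$)
$G{\left(-184,Y{\left(14,4 \right)} \right)} - \left(W{\left(74 \right)} - T\right) = \frac{1}{-48 + \left(5 + 14\right)} - \left(\left(-4\right) 74 - -15646\right) = \frac{1}{-48 + 19} - \left(-296 + 15646\right) = \frac{1}{-29} - 15350 = - \frac{1}{29} - 15350 = - \frac{445151}{29}$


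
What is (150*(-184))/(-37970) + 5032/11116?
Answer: 12446666/10551863 ≈ 1.1796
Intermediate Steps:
(150*(-184))/(-37970) + 5032/11116 = -27600*(-1/37970) + 5032*(1/11116) = 2760/3797 + 1258/2779 = 12446666/10551863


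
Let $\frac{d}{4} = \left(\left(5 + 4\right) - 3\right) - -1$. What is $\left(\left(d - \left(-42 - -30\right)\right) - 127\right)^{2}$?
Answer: $7569$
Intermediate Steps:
$d = 28$ ($d = 4 \left(\left(\left(5 + 4\right) - 3\right) - -1\right) = 4 \left(\left(9 - 3\right) + 1\right) = 4 \left(6 + 1\right) = 4 \cdot 7 = 28$)
$\left(\left(d - \left(-42 - -30\right)\right) - 127\right)^{2} = \left(\left(28 - \left(-42 - -30\right)\right) - 127\right)^{2} = \left(\left(28 - \left(-42 + 30\right)\right) - 127\right)^{2} = \left(\left(28 - -12\right) - 127\right)^{2} = \left(\left(28 + 12\right) - 127\right)^{2} = \left(40 - 127\right)^{2} = \left(-87\right)^{2} = 7569$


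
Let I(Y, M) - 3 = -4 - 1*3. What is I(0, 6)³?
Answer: -64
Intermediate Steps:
I(Y, M) = -4 (I(Y, M) = 3 + (-4 - 1*3) = 3 + (-4 - 3) = 3 - 7 = -4)
I(0, 6)³ = (-4)³ = -64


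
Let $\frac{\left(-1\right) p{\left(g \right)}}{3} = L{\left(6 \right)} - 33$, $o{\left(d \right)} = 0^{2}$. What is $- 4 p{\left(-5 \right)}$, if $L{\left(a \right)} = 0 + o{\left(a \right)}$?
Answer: $-396$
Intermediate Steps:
$o{\left(d \right)} = 0$
$L{\left(a \right)} = 0$ ($L{\left(a \right)} = 0 + 0 = 0$)
$p{\left(g \right)} = 99$ ($p{\left(g \right)} = - 3 \left(0 - 33\right) = \left(-3\right) \left(-33\right) = 99$)
$- 4 p{\left(-5 \right)} = \left(-4\right) 99 = -396$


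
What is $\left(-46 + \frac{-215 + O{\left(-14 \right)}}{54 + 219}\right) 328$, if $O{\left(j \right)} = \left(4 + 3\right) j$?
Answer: $- \frac{4221688}{273} \approx -15464.0$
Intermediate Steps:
$O{\left(j \right)} = 7 j$
$\left(-46 + \frac{-215 + O{\left(-14 \right)}}{54 + 219}\right) 328 = \left(-46 + \frac{-215 + 7 \left(-14\right)}{54 + 219}\right) 328 = \left(-46 + \frac{-215 - 98}{273}\right) 328 = \left(-46 - \frac{313}{273}\right) 328 = \left(- \frac{12871}{273}\right) 328 = - \frac{4221688}{273}$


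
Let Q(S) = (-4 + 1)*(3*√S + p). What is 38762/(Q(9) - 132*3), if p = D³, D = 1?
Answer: -19381/213 ≈ -90.991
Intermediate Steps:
p = 1 (p = 1³ = 1)
Q(S) = -3 - 9*√S (Q(S) = (-4 + 1)*(3*√S + 1) = -3*(1 + 3*√S) = -3 - 9*√S)
38762/(Q(9) - 132*3) = 38762/((-3 - 9*√9) - 132*3) = 38762/((-3 - 9*3) - 396) = 38762/((-3 - 27) - 396) = 38762/(-30 - 396) = 38762/(-426) = 38762*(-1/426) = -19381/213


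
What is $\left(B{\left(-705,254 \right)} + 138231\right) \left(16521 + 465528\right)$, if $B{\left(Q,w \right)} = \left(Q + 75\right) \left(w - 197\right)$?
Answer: $49323735729$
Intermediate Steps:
$B{\left(Q,w \right)} = \left(-197 + w\right) \left(75 + Q\right)$ ($B{\left(Q,w \right)} = \left(75 + Q\right) \left(-197 + w\right) = \left(-197 + w\right) \left(75 + Q\right)$)
$\left(B{\left(-705,254 \right)} + 138231\right) \left(16521 + 465528\right) = \left(\left(-14775 - -138885 + 75 \cdot 254 - 179070\right) + 138231\right) \left(16521 + 465528\right) = \left(\left(-14775 + 138885 + 19050 - 179070\right) + 138231\right) 482049 = \left(-35910 + 138231\right) 482049 = 102321 \cdot 482049 = 49323735729$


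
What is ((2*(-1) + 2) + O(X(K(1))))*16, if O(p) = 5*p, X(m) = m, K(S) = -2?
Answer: -160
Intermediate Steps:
((2*(-1) + 2) + O(X(K(1))))*16 = ((2*(-1) + 2) + 5*(-2))*16 = ((-2 + 2) - 10)*16 = (0 - 10)*16 = -10*16 = -160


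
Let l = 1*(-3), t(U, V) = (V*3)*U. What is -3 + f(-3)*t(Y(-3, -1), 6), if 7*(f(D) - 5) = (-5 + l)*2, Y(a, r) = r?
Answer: -363/7 ≈ -51.857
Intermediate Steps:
t(U, V) = 3*U*V (t(U, V) = (3*V)*U = 3*U*V)
l = -3
f(D) = 19/7 (f(D) = 5 + ((-5 - 3)*2)/7 = 5 + (-8*2)/7 = 5 + (⅐)*(-16) = 5 - 16/7 = 19/7)
-3 + f(-3)*t(Y(-3, -1), 6) = -3 + 19*(3*(-1)*6)/7 = -3 + (19/7)*(-18) = -3 - 342/7 = -363/7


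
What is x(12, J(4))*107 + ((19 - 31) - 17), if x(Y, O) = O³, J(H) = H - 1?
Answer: 2860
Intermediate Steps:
J(H) = -1 + H
x(12, J(4))*107 + ((19 - 31) - 17) = (-1 + 4)³*107 + ((19 - 31) - 17) = 3³*107 + (-12 - 17) = 27*107 - 29 = 2889 - 29 = 2860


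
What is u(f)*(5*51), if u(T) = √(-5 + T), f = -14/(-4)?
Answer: 255*I*√6/2 ≈ 312.31*I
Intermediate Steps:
f = 7/2 (f = -14*(-¼) = 7/2 ≈ 3.5000)
u(f)*(5*51) = √(-5 + 7/2)*(5*51) = √(-3/2)*255 = (I*√6/2)*255 = 255*I*√6/2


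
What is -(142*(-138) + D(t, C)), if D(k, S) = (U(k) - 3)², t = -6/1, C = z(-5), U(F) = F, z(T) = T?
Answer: 19515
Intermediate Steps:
C = -5
t = -6 (t = -6*1 = -6)
D(k, S) = (-3 + k)² (D(k, S) = (k - 3)² = (-3 + k)²)
-(142*(-138) + D(t, C)) = -(142*(-138) + (-3 - 6)²) = -(-19596 + (-9)²) = -(-19596 + 81) = -1*(-19515) = 19515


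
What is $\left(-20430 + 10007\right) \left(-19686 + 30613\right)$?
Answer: $-113892121$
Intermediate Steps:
$\left(-20430 + 10007\right) \left(-19686 + 30613\right) = \left(-10423\right) 10927 = -113892121$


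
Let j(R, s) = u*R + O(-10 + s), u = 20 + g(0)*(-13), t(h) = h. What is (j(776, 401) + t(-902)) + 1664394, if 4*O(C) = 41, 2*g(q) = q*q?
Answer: 6716089/4 ≈ 1.6790e+6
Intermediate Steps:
g(q) = q²/2 (g(q) = (q*q)/2 = q²/2)
O(C) = 41/4 (O(C) = (¼)*41 = 41/4)
u = 20 (u = 20 + ((½)*0²)*(-13) = 20 + ((½)*0)*(-13) = 20 + 0*(-13) = 20 + 0 = 20)
j(R, s) = 41/4 + 20*R (j(R, s) = 20*R + 41/4 = 41/4 + 20*R)
(j(776, 401) + t(-902)) + 1664394 = ((41/4 + 20*776) - 902) + 1664394 = ((41/4 + 15520) - 902) + 1664394 = (62121/4 - 902) + 1664394 = 58513/4 + 1664394 = 6716089/4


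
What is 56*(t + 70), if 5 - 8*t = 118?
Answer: 3129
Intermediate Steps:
t = -113/8 (t = 5/8 - 1/8*118 = 5/8 - 59/4 = -113/8 ≈ -14.125)
56*(t + 70) = 56*(-113/8 + 70) = 56*(447/8) = 3129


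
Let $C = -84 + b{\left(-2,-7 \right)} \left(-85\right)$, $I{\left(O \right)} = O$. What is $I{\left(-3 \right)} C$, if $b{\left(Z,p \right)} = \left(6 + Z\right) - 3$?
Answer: $507$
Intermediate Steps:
$b{\left(Z,p \right)} = 3 + Z$
$C = -169$ ($C = -84 + \left(3 - 2\right) \left(-85\right) = -84 + 1 \left(-85\right) = -84 - 85 = -169$)
$I{\left(-3 \right)} C = \left(-3\right) \left(-169\right) = 507$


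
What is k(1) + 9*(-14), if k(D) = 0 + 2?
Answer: -124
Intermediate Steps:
k(D) = 2
k(1) + 9*(-14) = 2 + 9*(-14) = 2 - 126 = -124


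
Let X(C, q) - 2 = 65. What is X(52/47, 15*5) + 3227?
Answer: 3294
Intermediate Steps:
X(C, q) = 67 (X(C, q) = 2 + 65 = 67)
X(52/47, 15*5) + 3227 = 67 + 3227 = 3294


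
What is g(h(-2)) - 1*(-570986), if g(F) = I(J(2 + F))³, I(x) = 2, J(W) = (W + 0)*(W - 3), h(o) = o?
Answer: 570994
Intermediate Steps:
J(W) = W*(-3 + W)
g(F) = 8 (g(F) = 2³ = 8)
g(h(-2)) - 1*(-570986) = 8 - 1*(-570986) = 8 + 570986 = 570994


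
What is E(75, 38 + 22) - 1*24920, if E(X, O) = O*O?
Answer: -21320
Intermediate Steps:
E(X, O) = O²
E(75, 38 + 22) - 1*24920 = (38 + 22)² - 1*24920 = 60² - 24920 = 3600 - 24920 = -21320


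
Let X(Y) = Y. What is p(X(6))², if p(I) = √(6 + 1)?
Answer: 7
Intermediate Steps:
p(I) = √7
p(X(6))² = (√7)² = 7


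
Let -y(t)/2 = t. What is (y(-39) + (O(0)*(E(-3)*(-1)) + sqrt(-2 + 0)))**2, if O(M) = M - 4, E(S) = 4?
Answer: (94 + I*sqrt(2))**2 ≈ 8834.0 + 265.87*I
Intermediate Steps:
O(M) = -4 + M
y(t) = -2*t
(y(-39) + (O(0)*(E(-3)*(-1)) + sqrt(-2 + 0)))**2 = (-2*(-39) + ((-4 + 0)*(4*(-1)) + sqrt(-2 + 0)))**2 = (78 + (-4*(-4) + sqrt(-2)))**2 = (78 + (16 + I*sqrt(2)))**2 = (94 + I*sqrt(2))**2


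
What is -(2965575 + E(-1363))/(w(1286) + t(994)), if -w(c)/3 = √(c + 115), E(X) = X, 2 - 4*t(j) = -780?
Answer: -2318013784/102445 - 35570544*√1401/102445 ≈ -35623.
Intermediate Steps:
t(j) = 391/2 (t(j) = ½ - ¼*(-780) = ½ + 195 = 391/2)
w(c) = -3*√(115 + c) (w(c) = -3*√(c + 115) = -3*√(115 + c))
-(2965575 + E(-1363))/(w(1286) + t(994)) = -(2965575 - 1363)/(-3*√(115 + 1286) + 391/2) = -2964212/(-3*√1401 + 391/2) = -2964212/(391/2 - 3*√1401)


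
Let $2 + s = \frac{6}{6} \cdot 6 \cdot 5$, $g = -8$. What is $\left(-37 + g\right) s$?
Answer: $-1260$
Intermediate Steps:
$s = 28$ ($s = -2 + \frac{6}{6} \cdot 6 \cdot 5 = -2 + 6 \cdot \frac{1}{6} \cdot 6 \cdot 5 = -2 + 1 \cdot 6 \cdot 5 = -2 + 6 \cdot 5 = -2 + 30 = 28$)
$\left(-37 + g\right) s = \left(-37 - 8\right) 28 = \left(-45\right) 28 = -1260$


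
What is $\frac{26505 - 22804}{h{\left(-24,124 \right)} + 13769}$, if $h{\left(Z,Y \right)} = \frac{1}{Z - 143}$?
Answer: $\frac{618067}{2299422} \approx 0.26879$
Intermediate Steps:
$h{\left(Z,Y \right)} = \frac{1}{-143 + Z}$
$\frac{26505 - 22804}{h{\left(-24,124 \right)} + 13769} = \frac{26505 - 22804}{\frac{1}{-143 - 24} + 13769} = \frac{3701}{\frac{1}{-167} + 13769} = \frac{3701}{- \frac{1}{167} + 13769} = \frac{3701}{\frac{2299422}{167}} = 3701 \cdot \frac{167}{2299422} = \frac{618067}{2299422}$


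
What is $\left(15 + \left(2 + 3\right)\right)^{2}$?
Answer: $400$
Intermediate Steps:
$\left(15 + \left(2 + 3\right)\right)^{2} = \left(15 + 5\right)^{2} = 20^{2} = 400$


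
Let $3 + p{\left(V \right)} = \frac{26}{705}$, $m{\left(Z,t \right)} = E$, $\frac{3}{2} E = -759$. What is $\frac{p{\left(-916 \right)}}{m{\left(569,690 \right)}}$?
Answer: $\frac{2089}{356730} \approx 0.005856$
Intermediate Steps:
$E = -506$ ($E = \frac{2}{3} \left(-759\right) = -506$)
$m{\left(Z,t \right)} = -506$
$p{\left(V \right)} = - \frac{2089}{705}$ ($p{\left(V \right)} = -3 + \frac{26}{705} = - \frac{2089}{705}$)
$\frac{p{\left(-916 \right)}}{m{\left(569,690 \right)}} = - \frac{2089}{705 \left(-506\right)} = \left(- \frac{2089}{705}\right) \left(- \frac{1}{506}\right) = \frac{2089}{356730}$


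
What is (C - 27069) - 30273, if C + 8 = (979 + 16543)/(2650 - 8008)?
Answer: -153649411/2679 ≈ -57353.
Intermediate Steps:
C = -30193/2679 (C = -8 + (979 + 16543)/(2650 - 8008) = -8 + 17522/(-5358) = -8 + 17522*(-1/5358) = -8 - 8761/2679 = -30193/2679 ≈ -11.270)
(C - 27069) - 30273 = (-30193/2679 - 27069) - 30273 = -72548044/2679 - 30273 = -153649411/2679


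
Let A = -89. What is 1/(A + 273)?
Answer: 1/184 ≈ 0.0054348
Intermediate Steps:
1/(A + 273) = 1/(-89 + 273) = 1/184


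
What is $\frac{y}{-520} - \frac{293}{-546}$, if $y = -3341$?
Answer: $\frac{76021}{10920} \approx 6.9616$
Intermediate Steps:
$\frac{y}{-520} - \frac{293}{-546} = - \frac{3341}{-520} - \frac{293}{-546} = \left(-3341\right) \left(- \frac{1}{520}\right) - - \frac{293}{546} = \frac{257}{40} + \frac{293}{546} = \frac{76021}{10920}$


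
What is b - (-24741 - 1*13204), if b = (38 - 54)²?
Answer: 38201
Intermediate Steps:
b = 256 (b = (-16)² = 256)
b - (-24741 - 1*13204) = 256 - (-24741 - 1*13204) = 256 - (-24741 - 13204) = 256 - 1*(-37945) = 256 + 37945 = 38201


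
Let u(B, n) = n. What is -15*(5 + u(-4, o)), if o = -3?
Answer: -30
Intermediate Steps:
-15*(5 + u(-4, o)) = -15*(5 - 3) = -15*2 = -30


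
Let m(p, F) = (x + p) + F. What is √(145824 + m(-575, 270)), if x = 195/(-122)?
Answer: √2165881006/122 ≈ 381.47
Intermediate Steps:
x = -195/122 (x = 195*(-1/122) = -195/122 ≈ -1.5984)
m(p, F) = -195/122 + F + p (m(p, F) = (-195/122 + p) + F = -195/122 + F + p)
√(145824 + m(-575, 270)) = √(145824 + (-195/122 + 270 - 575)) = √(145824 - 37405/122) = √(17753123/122) = √2165881006/122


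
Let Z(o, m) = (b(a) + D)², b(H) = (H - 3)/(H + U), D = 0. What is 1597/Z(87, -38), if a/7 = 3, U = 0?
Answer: 78253/36 ≈ 2173.7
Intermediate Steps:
a = 21 (a = 7*3 = 21)
b(H) = (-3 + H)/H (b(H) = (H - 3)/(H + 0) = (-3 + H)/H)
Z(o, m) = 36/49 (Z(o, m) = ((-3 + 21)/21 + 0)² = ((1/21)*18 + 0)² = (6/7 + 0)² = (6/7)² = 36/49)
1597/Z(87, -38) = 1597/(36/49) = 1597*(49/36) = 78253/36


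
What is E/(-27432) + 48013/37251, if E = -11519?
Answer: 194020765/113541048 ≈ 1.7088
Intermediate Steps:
E/(-27432) + 48013/37251 = -11519/(-27432) + 48013/37251 = -11519*(-1/27432) + 48013*(1/37251) = 11519/27432 + 48013/37251 = 194020765/113541048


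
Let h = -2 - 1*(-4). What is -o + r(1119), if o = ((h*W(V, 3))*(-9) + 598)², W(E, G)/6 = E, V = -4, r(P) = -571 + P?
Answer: -1060352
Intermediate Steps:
W(E, G) = 6*E
h = 2 (h = -2 + 4 = 2)
o = 1060900 (o = ((2*(6*(-4)))*(-9) + 598)² = ((2*(-24))*(-9) + 598)² = (-48*(-9) + 598)² = (432 + 598)² = 1030² = 1060900)
-o + r(1119) = -1*1060900 + (-571 + 1119) = -1060900 + 548 = -1060352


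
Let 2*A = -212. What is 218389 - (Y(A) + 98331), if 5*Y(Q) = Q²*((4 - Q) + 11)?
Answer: -759266/5 ≈ -1.5185e+5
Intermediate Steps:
A = -106 (A = (½)*(-212) = -106)
Y(Q) = Q²*(15 - Q)/5 (Y(Q) = (Q²*((4 - Q) + 11))/5 = (Q²*(15 - Q))/5 = Q²*(15 - Q)/5)
218389 - (Y(A) + 98331) = 218389 - ((⅕)*(-106)²*(15 - 1*(-106)) + 98331) = 218389 - ((⅕)*11236*(15 + 106) + 98331) = 218389 - ((⅕)*11236*121 + 98331) = 218389 - (1359556/5 + 98331) = 218389 - 1*1851211/5 = 218389 - 1851211/5 = -759266/5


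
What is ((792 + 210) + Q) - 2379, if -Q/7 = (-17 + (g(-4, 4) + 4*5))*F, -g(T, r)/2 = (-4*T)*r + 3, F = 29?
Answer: 25216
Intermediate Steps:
g(T, r) = -6 + 8*T*r (g(T, r) = -2*((-4*T)*r + 3) = -2*(-4*T*r + 3) = -2*(3 - 4*T*r) = -6 + 8*T*r)
Q = 26593 (Q = -7*(-17 + ((-6 + 8*(-4)*4) + 4*5))*29 = -7*(-17 + ((-6 - 128) + 20))*29 = -7*(-17 + (-134 + 20))*29 = -7*(-17 - 114)*29 = -(-917)*29 = -7*(-3799) = 26593)
((792 + 210) + Q) - 2379 = ((792 + 210) + 26593) - 2379 = (1002 + 26593) - 2379 = 27595 - 2379 = 25216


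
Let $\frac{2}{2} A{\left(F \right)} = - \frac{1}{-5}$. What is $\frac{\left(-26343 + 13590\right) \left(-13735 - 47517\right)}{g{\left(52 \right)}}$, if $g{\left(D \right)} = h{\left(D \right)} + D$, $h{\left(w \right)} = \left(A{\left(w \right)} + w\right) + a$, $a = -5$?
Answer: $\frac{976433445}{124} \approx 7.8745 \cdot 10^{6}$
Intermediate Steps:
$A{\left(F \right)} = \frac{1}{5}$ ($A{\left(F \right)} = - \frac{1}{-5} = \left(-1\right) \left(- \frac{1}{5}\right) = \frac{1}{5}$)
$h{\left(w \right)} = - \frac{24}{5} + w$ ($h{\left(w \right)} = \left(\frac{1}{5} + w\right) - 5 = - \frac{24}{5} + w$)
$g{\left(D \right)} = - \frac{24}{5} + 2 D$ ($g{\left(D \right)} = \left(- \frac{24}{5} + D\right) + D = - \frac{24}{5} + 2 D$)
$\frac{\left(-26343 + 13590\right) \left(-13735 - 47517\right)}{g{\left(52 \right)}} = \frac{\left(-26343 + 13590\right) \left(-13735 - 47517\right)}{- \frac{24}{5} + 2 \cdot 52} = \frac{\left(-12753\right) \left(-61252\right)}{- \frac{24}{5} + 104} = \frac{781146756}{\frac{496}{5}} = 781146756 \cdot \frac{5}{496} = \frac{976433445}{124}$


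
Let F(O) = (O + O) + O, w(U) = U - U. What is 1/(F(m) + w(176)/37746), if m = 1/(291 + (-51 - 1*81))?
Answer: 53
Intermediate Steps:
w(U) = 0
m = 1/159 (m = 1/(291 + (-51 - 81)) = 1/(291 - 132) = 1/159 ≈ 0.0062893)
F(O) = 3*O (F(O) = 2*O + O = 3*O)
1/(F(m) + w(176)/37746) = 1/(3*(1/159) + 0/37746) = 1/(1/53 + 0*(1/37746)) = 1/(1/53 + 0) = 1/(1/53) = 53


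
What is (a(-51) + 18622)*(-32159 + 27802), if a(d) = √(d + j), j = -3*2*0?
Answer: -81136054 - 4357*I*√51 ≈ -8.1136e+7 - 31115.0*I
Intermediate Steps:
j = 0 (j = -6*0 = 0)
a(d) = √d (a(d) = √(d + 0) = √d)
(a(-51) + 18622)*(-32159 + 27802) = (√(-51) + 18622)*(-32159 + 27802) = (I*√51 + 18622)*(-4357) = (18622 + I*√51)*(-4357) = -81136054 - 4357*I*√51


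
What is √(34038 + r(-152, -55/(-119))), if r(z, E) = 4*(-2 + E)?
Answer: √481925010/119 ≈ 184.48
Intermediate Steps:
r(z, E) = -8 + 4*E
√(34038 + r(-152, -55/(-119))) = √(34038 + (-8 + 4*(-55/(-119)))) = √(34038 + (-8 + 4*(-55*(-1/119)))) = √(34038 + (-8 + 4*(55/119))) = √(34038 + (-8 + 220/119)) = √(34038 - 732/119) = √(4049790/119) = √481925010/119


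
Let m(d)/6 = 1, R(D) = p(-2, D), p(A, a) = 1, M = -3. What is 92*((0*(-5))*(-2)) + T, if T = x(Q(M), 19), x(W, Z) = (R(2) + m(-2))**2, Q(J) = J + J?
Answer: 49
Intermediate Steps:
R(D) = 1
m(d) = 6 (m(d) = 6*1 = 6)
Q(J) = 2*J
x(W, Z) = 49 (x(W, Z) = (1 + 6)**2 = 7**2 = 49)
T = 49
92*((0*(-5))*(-2)) + T = 92*((0*(-5))*(-2)) + 49 = 92*(0*(-2)) + 49 = 92*0 + 49 = 0 + 49 = 49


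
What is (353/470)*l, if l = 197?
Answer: 69541/470 ≈ 147.96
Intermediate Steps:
(353/470)*l = (353/470)*197 = 69541/470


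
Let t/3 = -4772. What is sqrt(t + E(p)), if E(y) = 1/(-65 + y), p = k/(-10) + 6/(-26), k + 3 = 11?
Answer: I*sqrt(65929773601)/2146 ≈ 119.65*I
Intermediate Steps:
t = -14316 (t = 3*(-4772) = -14316)
k = 8 (k = -3 + 11 = 8)
p = -67/65 (p = 8/(-10) + 6/(-26) = 8*(-1/10) + 6*(-1/26) = -4/5 - 3/13 = -67/65 ≈ -1.0308)
sqrt(t + E(p)) = sqrt(-14316 + 1/(-65 - 67/65)) = sqrt(-14316 + 1/(-4292/65)) = sqrt(-14316 - 65/4292) = sqrt(-61444337/4292) = I*sqrt(65929773601)/2146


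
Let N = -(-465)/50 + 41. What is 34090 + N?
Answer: 341403/10 ≈ 34140.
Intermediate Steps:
N = 503/10 (N = -(-465)/50 + 41 = -93*(-⅒) + 41 = 93/10 + 41 = 503/10 ≈ 50.300)
34090 + N = 34090 + 503/10 = 341403/10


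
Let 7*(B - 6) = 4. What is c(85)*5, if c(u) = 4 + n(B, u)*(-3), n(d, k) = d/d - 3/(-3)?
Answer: -10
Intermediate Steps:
B = 46/7 (B = 6 + (1/7)*4 = 6 + 4/7 = 46/7 ≈ 6.5714)
n(d, k) = 2 (n(d, k) = 1 - 3*(-1/3) = 1 + 1 = 2)
c(u) = -2 (c(u) = 4 + 2*(-3) = 4 - 6 = -2)
c(85)*5 = -2*5 = -10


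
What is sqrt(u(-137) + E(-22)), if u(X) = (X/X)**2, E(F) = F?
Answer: I*sqrt(21) ≈ 4.5826*I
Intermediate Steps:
u(X) = 1 (u(X) = 1**2 = 1)
sqrt(u(-137) + E(-22)) = sqrt(1 - 22) = sqrt(-21) = I*sqrt(21)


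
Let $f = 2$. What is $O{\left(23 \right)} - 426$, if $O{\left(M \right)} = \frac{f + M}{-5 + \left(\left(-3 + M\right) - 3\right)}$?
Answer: $- \frac{5087}{12} \approx -423.92$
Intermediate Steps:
$O{\left(M \right)} = \frac{2 + M}{-11 + M}$ ($O{\left(M \right)} = \frac{2 + M}{-5 + \left(\left(-3 + M\right) - 3\right)} = \frac{2 + M}{-5 + \left(-6 + M\right)} = \frac{2 + M}{-11 + M}$)
$O{\left(23 \right)} - 426 = \frac{2 + 23}{-11 + 23} - 426 = \frac{1}{12} \cdot 25 - 426 = \frac{25}{12} - 426 = - \frac{5087}{12}$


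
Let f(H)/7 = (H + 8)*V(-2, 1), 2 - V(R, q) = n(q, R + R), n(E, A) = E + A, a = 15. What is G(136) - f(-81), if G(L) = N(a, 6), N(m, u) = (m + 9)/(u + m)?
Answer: 17893/7 ≈ 2556.1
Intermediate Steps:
N(m, u) = (9 + m)/(m + u)
n(E, A) = A + E
G(L) = 8/7 (G(L) = (9 + 15)/(15 + 6) = 24/21 = (1/21)*24 = 8/7)
V(R, q) = 2 - q - 2*R (V(R, q) = 2 - ((R + R) + q) = 2 - (2*R + q) = 2 - (q + 2*R) = 2 + (-q - 2*R) = 2 - q - 2*R)
f(H) = 280 + 35*H (f(H) = 7*((H + 8)*(2 - 1*1 - 2*(-2))) = 7*((8 + H)*(2 - 1 + 4)) = 7*((8 + H)*5) = 7*(40 + 5*H) = 280 + 35*H)
G(136) - f(-81) = 8/7 - (280 + 35*(-81)) = 8/7 - (280 - 2835) = 8/7 - 1*(-2555) = 8/7 + 2555 = 17893/7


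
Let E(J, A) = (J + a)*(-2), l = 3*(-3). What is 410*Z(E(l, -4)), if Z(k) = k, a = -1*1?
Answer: 8200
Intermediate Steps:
a = -1
l = -9
E(J, A) = 2 - 2*J (E(J, A) = (J - 1)*(-2) = (-1 + J)*(-2) = 2 - 2*J)
410*Z(E(l, -4)) = 410*(2 - 2*(-9)) = 410*(2 + 18) = 410*20 = 8200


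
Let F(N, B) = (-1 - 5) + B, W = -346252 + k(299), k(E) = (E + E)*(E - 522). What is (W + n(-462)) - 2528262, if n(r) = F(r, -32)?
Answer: -3007906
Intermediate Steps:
k(E) = 2*E*(-522 + E) (k(E) = (2*E)*(-522 + E) = 2*E*(-522 + E))
W = -479606 (W = -346252 + 2*299*(-522 + 299) = -346252 + 2*299*(-223) = -346252 - 133354 = -479606)
F(N, B) = -6 + B
n(r) = -38 (n(r) = -6 - 32 = -38)
(W + n(-462)) - 2528262 = (-479606 - 38) - 2528262 = -479644 - 2528262 = -3007906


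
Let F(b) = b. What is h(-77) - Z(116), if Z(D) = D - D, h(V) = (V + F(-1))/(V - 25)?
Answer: 13/17 ≈ 0.76471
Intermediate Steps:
h(V) = (-1 + V)/(-25 + V) (h(V) = (V - 1)/(V - 25) = (-1 + V)/(-25 + V))
Z(D) = 0
h(-77) - Z(116) = (-1 - 77)/(-25 - 77) - 1*0 = -78/(-102) + 0 = -1/102*(-78) + 0 = 13/17 + 0 = 13/17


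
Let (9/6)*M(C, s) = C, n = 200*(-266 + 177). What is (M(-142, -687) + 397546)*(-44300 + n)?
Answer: -24681727800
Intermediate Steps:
n = -17800 (n = 200*(-89) = -17800)
M(C, s) = 2*C/3
(M(-142, -687) + 397546)*(-44300 + n) = ((2/3)*(-142) + 397546)*(-44300 - 17800) = (-284/3 + 397546)*(-62100) = (1192354/3)*(-62100) = -24681727800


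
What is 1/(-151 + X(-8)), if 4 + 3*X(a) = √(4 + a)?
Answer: -1371/208853 - 6*I/208853 ≈ -0.0065644 - 2.8728e-5*I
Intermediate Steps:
X(a) = -4/3 + √(4 + a)/3
1/(-151 + X(-8)) = 1/(-151 + (-4/3 + √(4 - 8)/3)) = 1/(-151 + (-4/3 + √(-4)/3)) = 1/(-151 + (-4/3 + (2*I)/3)) = 1/(-151 + (-4/3 + 2*I/3)) = 1/(-457/3 + 2*I/3) = 9*(-457/3 - 2*I/3)/208853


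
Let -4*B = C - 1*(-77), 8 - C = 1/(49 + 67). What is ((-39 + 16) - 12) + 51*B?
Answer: -519049/464 ≈ -1118.6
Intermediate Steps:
C = 927/116 (C = 8 - 1/(49 + 67) = 8 - 1/116 = 927/116 ≈ 7.9914)
B = -9859/464 (B = -(927/116 - 1*(-77))/4 = -(927/116 + 77)/4 = -1/4*9859/116 = -9859/464 ≈ -21.248)
((-39 + 16) - 12) + 51*B = ((-39 + 16) - 12) + 51*(-9859/464) = (-23 - 12) - 502809/464 = -35 - 502809/464 = -519049/464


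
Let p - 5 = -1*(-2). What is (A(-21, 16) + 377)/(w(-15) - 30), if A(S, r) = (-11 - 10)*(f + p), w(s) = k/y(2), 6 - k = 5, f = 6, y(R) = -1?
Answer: -104/31 ≈ -3.3548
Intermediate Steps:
p = 7 (p = 5 - 1*(-2) = 5 + 2 = 7)
k = 1 (k = 6 - 1*5 = 6 - 5 = 1)
w(s) = -1 (w(s) = 1/(-1) = 1*(-1) = -1)
A(S, r) = -273 (A(S, r) = (-11 - 10)*(6 + 7) = -21*13 = -273)
(A(-21, 16) + 377)/(w(-15) - 30) = (-273 + 377)/(-1 - 30) = 104/(-31) = 104*(-1/31) = -104/31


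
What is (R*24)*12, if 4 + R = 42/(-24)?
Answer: -1656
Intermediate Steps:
R = -23/4 (R = -4 + 42/(-24) = -4 + 42*(-1/24) = -4 - 7/4 = -23/4 ≈ -5.7500)
(R*24)*12 = -23/4*24*12 = -138*12 = -1656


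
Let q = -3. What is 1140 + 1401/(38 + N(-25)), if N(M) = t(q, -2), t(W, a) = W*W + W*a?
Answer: 61821/53 ≈ 1166.4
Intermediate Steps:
t(W, a) = W² + W*a
N(M) = 15 (N(M) = -3*(-3 - 2) = -3*(-5) = 15)
1140 + 1401/(38 + N(-25)) = 1140 + 1401/(38 + 15) = 1140 + 1401/53 = 61821/53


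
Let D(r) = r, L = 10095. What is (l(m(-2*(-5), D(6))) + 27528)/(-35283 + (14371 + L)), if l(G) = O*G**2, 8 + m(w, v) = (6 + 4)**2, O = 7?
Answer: -86776/10817 ≈ -8.0222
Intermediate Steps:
m(w, v) = 92 (m(w, v) = -8 + (6 + 4)**2 = -8 + 10**2 = -8 + 100 = 92)
l(G) = 7*G**2
(l(m(-2*(-5), D(6))) + 27528)/(-35283 + (14371 + L)) = (7*92**2 + 27528)/(-35283 + (14371 + 10095)) = (7*8464 + 27528)/(-35283 + 24466) = (59248 + 27528)/(-10817) = 86776*(-1/10817) = -86776/10817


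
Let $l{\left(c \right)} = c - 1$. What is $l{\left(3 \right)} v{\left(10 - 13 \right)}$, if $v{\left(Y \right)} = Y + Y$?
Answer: $-12$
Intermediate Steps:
$l{\left(c \right)} = -1 + c$ ($l{\left(c \right)} = c - 1 = -1 + c$)
$v{\left(Y \right)} = 2 Y$
$l{\left(3 \right)} v{\left(10 - 13 \right)} = \left(-1 + 3\right) 2 \left(10 - 13\right) = 2 \cdot 2 \left(10 - 13\right) = 2 \cdot 2 \left(-3\right) = 2 \left(-6\right) = -12$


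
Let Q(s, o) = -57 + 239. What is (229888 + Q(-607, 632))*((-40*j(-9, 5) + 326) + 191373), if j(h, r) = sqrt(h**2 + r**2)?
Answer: 44104188930 - 9202800*sqrt(106) ≈ 4.4009e+10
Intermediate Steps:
Q(s, o) = 182
(229888 + Q(-607, 632))*((-40*j(-9, 5) + 326) + 191373) = (229888 + 182)*((-40*sqrt((-9)**2 + 5**2) + 326) + 191373) = 230070*((-40*sqrt(81 + 25) + 326) + 191373) = 230070*((-40*sqrt(106) + 326) + 191373) = 230070*((326 - 40*sqrt(106)) + 191373) = 230070*(191699 - 40*sqrt(106)) = 44104188930 - 9202800*sqrt(106)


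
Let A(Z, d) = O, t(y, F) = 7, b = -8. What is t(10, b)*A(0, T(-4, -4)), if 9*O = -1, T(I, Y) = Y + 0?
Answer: -7/9 ≈ -0.77778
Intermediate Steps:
T(I, Y) = Y
O = -⅑ (O = (⅑)*(-1) = -⅑ ≈ -0.11111)
A(Z, d) = -⅑
t(10, b)*A(0, T(-4, -4)) = 7*(-⅑) = -7/9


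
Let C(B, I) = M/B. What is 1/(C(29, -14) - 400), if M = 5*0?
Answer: -1/400 ≈ -0.0025000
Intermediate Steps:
M = 0
C(B, I) = 0 (C(B, I) = 0/B = 0)
1/(C(29, -14) - 400) = 1/(0 - 400) = 1/(-400) = -1/400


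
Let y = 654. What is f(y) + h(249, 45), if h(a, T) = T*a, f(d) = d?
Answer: 11859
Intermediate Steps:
f(y) + h(249, 45) = 654 + 45*249 = 654 + 11205 = 11859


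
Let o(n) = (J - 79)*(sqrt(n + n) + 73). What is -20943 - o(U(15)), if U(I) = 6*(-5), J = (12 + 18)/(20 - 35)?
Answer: -15030 + 162*I*sqrt(15) ≈ -15030.0 + 627.42*I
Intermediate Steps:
J = -2 (J = 30/(-15) = 30*(-1/15) = -2)
U(I) = -30
o(n) = -5913 - 81*sqrt(2)*sqrt(n) (o(n) = (-2 - 79)*(sqrt(n + n) + 73) = -81*(sqrt(2*n) + 73) = -81*(sqrt(2)*sqrt(n) + 73) = -81*(73 + sqrt(2)*sqrt(n)) = -5913 - 81*sqrt(2)*sqrt(n))
-20943 - o(U(15)) = -20943 - (-5913 - 81*sqrt(2)*sqrt(-30)) = -20943 - (-5913 - 81*sqrt(2)*I*sqrt(30)) = -20943 - (-5913 - 162*I*sqrt(15)) = -20943 + (5913 + 162*I*sqrt(15)) = -15030 + 162*I*sqrt(15)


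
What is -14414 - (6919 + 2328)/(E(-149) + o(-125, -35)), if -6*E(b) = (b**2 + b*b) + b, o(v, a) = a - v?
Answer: -210007900/14571 ≈ -14413.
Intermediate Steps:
E(b) = -b**2/3 - b/6 (E(b) = -((b**2 + b*b) + b)/6 = -((b**2 + b**2) + b)/6 = -(2*b**2 + b)/6 = -(b + 2*b**2)/6 = -b**2/3 - b/6)
-14414 - (6919 + 2328)/(E(-149) + o(-125, -35)) = -14414 - (6919 + 2328)/(-1/6*(-149)*(1 + 2*(-149)) + (-35 - 1*(-125))) = -14414 - 9247/(-1/6*(-149)*(1 - 298) + (-35 + 125)) = -14414 - 9247/(-1/6*(-149)*(-297) + 90) = -14414 - 9247/(-14751/2 + 90) = -14414 - 9247/(-14571/2) = -14414 - 9247*(-2)/14571 = -14414 - 1*(-18494/14571) = -14414 + 18494/14571 = -210007900/14571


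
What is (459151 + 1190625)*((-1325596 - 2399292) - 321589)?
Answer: -6675780639152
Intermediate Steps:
(459151 + 1190625)*((-1325596 - 2399292) - 321589) = 1649776*(-3724888 - 321589) = 1649776*(-4046477) = -6675780639152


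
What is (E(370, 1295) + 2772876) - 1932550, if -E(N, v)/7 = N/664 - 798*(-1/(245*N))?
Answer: 258062897801/307100 ≈ 8.4032e+5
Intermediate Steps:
E(N, v) = -114/(5*N) - 7*N/664 (E(N, v) = -7*(N/664 - 798*(-1/(245*N))) = -7*(N*(1/664) - (-114)/(35*N)) = -7*(N/664 + 114/(35*N)) = -114/(5*N) - 7*N/664)
(E(370, 1295) + 2772876) - 1932550 = ((1/3320)*(-75696 - 35*370²)/370 + 2772876) - 1932550 = ((1/3320)*(1/370)*(-75696 - 35*136900) + 2772876) - 1932550 = ((1/3320)*(1/370)*(-75696 - 4791500) + 2772876) - 1932550 = ((1/3320)*(1/370)*(-4867196) + 2772876) - 1932550 = (-1216799/307100 + 2772876) - 1932550 = 851549002801/307100 - 1932550 = 258062897801/307100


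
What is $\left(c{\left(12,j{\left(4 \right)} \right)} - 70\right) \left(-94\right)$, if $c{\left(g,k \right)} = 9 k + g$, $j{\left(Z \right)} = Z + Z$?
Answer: $-1316$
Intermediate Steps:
$j{\left(Z \right)} = 2 Z$
$c{\left(g,k \right)} = g + 9 k$
$\left(c{\left(12,j{\left(4 \right)} \right)} - 70\right) \left(-94\right) = \left(\left(12 + 9 \cdot 2 \cdot 4\right) - 70\right) \left(-94\right) = \left(\left(12 + 9 \cdot 8\right) - 70\right) \left(-94\right) = \left(\left(12 + 72\right) - 70\right) \left(-94\right) = \left(84 - 70\right) \left(-94\right) = 14 \left(-94\right) = -1316$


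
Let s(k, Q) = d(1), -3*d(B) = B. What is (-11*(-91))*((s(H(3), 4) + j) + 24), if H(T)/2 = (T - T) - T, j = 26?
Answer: 149149/3 ≈ 49716.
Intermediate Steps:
d(B) = -B/3
H(T) = -2*T (H(T) = 2*((T - T) - T) = 2*(0 - T) = 2*(-T) = -2*T)
s(k, Q) = -1/3 (s(k, Q) = -1/3*1 = -1/3)
(-11*(-91))*((s(H(3), 4) + j) + 24) = (-11*(-91))*((-1/3 + 26) + 24) = 1001*(77/3 + 24) = 1001*(149/3) = 149149/3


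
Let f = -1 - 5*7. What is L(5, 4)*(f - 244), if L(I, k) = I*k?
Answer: -5600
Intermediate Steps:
f = -36 (f = -1 - 35 = -36)
L(5, 4)*(f - 244) = (5*4)*(-36 - 244) = 20*(-280) = -5600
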